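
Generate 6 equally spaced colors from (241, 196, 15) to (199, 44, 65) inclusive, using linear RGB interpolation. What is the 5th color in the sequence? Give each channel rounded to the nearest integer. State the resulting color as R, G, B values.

(207, 74, 55)

With 6 swatches and endpoints inclusive, swatch 5 sits at t = (5 − 1)/(6 − 1) = 4/5 ≈ 0.8.
R = 241 + 0.8 × (199 − 241) = 207.4 → 207
G = 196 + 0.8 × (44 − 196) = 74.4 → 74
B = 15 + 0.8 × (65 − 15) = 55 → 55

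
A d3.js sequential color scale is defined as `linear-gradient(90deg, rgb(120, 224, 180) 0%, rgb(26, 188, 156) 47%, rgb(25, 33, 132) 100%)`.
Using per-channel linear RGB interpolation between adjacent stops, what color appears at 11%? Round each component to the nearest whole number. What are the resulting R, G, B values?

11% lies between the 0% and 47% stops, so the local fraction is t = (11 − 0)/(47 − 0) = 11/47 ≈ 0.234.
R = 120 + 0.234 × (26 − 120) = 98.004 → 98
G = 224 + 0.234 × (188 − 224) = 215.576 → 216
B = 180 + 0.234 × (156 − 180) = 174.384 → 174

(98, 216, 174)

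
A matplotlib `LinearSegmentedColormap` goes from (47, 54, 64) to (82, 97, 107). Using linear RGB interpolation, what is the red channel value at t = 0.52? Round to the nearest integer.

65

R = 47 + 0.52 × (82 − 47) = 65.2 → 65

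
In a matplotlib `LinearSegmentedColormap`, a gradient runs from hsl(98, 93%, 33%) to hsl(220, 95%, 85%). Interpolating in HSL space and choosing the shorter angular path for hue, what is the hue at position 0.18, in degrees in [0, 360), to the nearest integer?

120

Hue arc: Δh = 220 − 98 = 122° (|Δh| ≤ 180, already the shorter path).
H = 98 + 0.18 × (122) = 119.96 → 120°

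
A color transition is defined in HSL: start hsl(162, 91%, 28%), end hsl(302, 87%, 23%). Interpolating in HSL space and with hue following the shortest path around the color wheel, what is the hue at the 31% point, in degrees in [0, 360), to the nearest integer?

205

Hue arc: Δh = 302 − 162 = 140° (|Δh| ≤ 180, already the shorter path).
H = 162 + 0.31 × (140) = 205.4 → 205°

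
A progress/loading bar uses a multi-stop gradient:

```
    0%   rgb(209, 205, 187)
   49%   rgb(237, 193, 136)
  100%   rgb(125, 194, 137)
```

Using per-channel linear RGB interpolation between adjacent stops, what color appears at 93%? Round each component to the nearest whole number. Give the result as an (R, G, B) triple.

93% lies between the 49% and 100% stops, so the local fraction is t = (93 − 49)/(100 − 49) = 44/51 ≈ 0.8627.
R = 237 + 0.8627 × (125 − 237) = 140.378 → 140
G = 193 + 0.8627 × (194 − 193) = 193.863 → 194
B = 136 + 0.8627 × (137 − 136) = 136.863 → 137

(140, 194, 137)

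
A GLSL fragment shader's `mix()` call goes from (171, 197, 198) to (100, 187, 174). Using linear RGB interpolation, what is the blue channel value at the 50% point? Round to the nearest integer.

186

B = 198 + 0.5 × (174 − 198) = 186 → 186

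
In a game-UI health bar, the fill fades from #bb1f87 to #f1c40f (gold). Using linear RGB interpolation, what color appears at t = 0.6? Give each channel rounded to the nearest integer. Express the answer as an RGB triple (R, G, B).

#bb1f87 → (187, 31, 135); #f1c40f → (241, 196, 15).
R = 187 + 0.6 × (241 − 187) = 187 + 0.6 × 54 = 219.4 → 219
G = 31 + 0.6 × (196 − 31) = 31 + 0.6 × 165 = 130 → 130
B = 135 + 0.6 × (15 − 135) = 135 + 0.6 × -120 = 63 → 63

(219, 130, 63)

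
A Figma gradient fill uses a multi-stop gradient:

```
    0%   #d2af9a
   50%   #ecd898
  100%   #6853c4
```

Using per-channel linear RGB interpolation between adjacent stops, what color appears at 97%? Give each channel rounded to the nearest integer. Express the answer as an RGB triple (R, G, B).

(112, 91, 193)

97% lies between the 50% and 100% stops, so the local fraction is t = (97 − 50)/(100 − 50) = 47/50 ≈ 0.94.
#ecd898 → (236, 216, 152); #6853c4 → (104, 83, 196).
R = 236 + 0.94 × (104 − 236) = 111.92 → 112
G = 216 + 0.94 × (83 − 216) = 90.98 → 91
B = 152 + 0.94 × (196 − 152) = 193.36 → 193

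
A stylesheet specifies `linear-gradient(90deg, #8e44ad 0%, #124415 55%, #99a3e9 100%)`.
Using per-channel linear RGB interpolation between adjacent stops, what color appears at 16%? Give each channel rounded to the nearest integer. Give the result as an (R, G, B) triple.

(106, 68, 129)

16% lies between the 0% and 55% stops, so the local fraction is t = (16 − 0)/(55 − 0) = 16/55 ≈ 0.2909.
#8e44ad → (142, 68, 173); #124415 → (18, 68, 21).
R = 142 + 0.2909 × (18 − 142) = 105.928 → 106
G = 68 + 0.2909 × (68 − 68) = 68 → 68
B = 173 + 0.2909 × (21 − 173) = 128.783 → 129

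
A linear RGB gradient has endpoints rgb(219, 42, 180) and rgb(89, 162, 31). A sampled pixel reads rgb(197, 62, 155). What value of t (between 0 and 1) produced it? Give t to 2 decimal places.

0.17

Invert the lerp on the B channel (largest span, 149): t = (155 − 180) / (31 − 180) = -25/-149 = 0.16779.
Check on R: (197 − 219)/(89 − 219) = 0.1692 ✓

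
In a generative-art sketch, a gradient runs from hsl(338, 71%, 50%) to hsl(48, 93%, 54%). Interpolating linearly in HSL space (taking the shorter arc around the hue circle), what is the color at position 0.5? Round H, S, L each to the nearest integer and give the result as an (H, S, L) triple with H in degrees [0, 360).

(13, 82, 52)

Hue: 48 − 338 = -290°, but |-290| > 180 so the shorter arc goes the other way: Δh = -290 + 360 = 70°.
H = 338 + 0.5 × (70) = 373 → 373 → 373 mod 360 = 13°
S = 71 + 0.5 × (93 − 71) = 82 → 82%
L = 50 + 0.5 × (54 − 50) = 52 → 52%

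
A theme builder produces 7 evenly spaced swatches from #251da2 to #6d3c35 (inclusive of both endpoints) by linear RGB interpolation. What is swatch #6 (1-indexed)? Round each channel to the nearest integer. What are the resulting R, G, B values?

With 7 swatches and endpoints inclusive, swatch 6 sits at t = (6 − 1)/(7 − 1) = 5/6 ≈ 0.8333.
#251da2 → (37, 29, 162); #6d3c35 → (109, 60, 53).
R = 37 + 0.8333 × (109 − 37) = 96.998 → 97
G = 29 + 0.8333 × (60 − 29) = 54.832 → 55
B = 162 + 0.8333 × (53 − 162) = 71.17 → 71

(97, 55, 71)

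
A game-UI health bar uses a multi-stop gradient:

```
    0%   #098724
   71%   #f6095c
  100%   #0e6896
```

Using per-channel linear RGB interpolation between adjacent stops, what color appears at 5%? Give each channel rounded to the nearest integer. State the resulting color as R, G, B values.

(26, 126, 40)

5% lies between the 0% and 71% stops, so the local fraction is t = (5 − 0)/(71 − 0) = 5/71 ≈ 0.0704.
#098724 → (9, 135, 36); #f6095c → (246, 9, 92).
R = 9 + 0.0704 × (246 − 9) = 25.685 → 26
G = 135 + 0.0704 × (9 − 135) = 126.13 → 126
B = 36 + 0.0704 × (92 − 36) = 39.942 → 40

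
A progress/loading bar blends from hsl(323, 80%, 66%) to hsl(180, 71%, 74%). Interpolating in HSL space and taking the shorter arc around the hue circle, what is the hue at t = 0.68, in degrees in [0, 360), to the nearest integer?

Hue arc: Δh = 180 − 323 = -143° (|Δh| ≤ 180, already the shorter path).
H = 323 + 0.68 × (-143) = 225.76 → 226°

226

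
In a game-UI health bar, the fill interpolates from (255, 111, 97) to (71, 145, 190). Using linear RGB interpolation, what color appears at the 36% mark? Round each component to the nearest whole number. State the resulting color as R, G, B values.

(189, 123, 130)

36% corresponds to t = 0.36.
R = 255 + 0.36 × (71 − 255) = 255 + 0.36 × -184 = 188.76 → 189
G = 111 + 0.36 × (145 − 111) = 111 + 0.36 × 34 = 123.24 → 123
B = 97 + 0.36 × (190 − 97) = 97 + 0.36 × 93 = 130.48 → 130
So the blended color is (189, 123, 130), about #bd7b82.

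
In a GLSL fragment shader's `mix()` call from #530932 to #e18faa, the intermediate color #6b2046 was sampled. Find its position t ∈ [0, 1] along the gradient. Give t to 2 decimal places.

Invert the lerp on the R channel (largest span, 142): t = (107 − 83) / (225 − 83) = 24/142 = 0.16901.
Check on G: (32 − 9)/(143 − 9) = 0.1716 ✓

0.17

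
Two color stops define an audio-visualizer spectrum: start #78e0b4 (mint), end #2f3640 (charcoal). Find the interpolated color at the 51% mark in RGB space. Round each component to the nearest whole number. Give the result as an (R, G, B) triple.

#78e0b4 → (120, 224, 180); #2f3640 → (47, 54, 64).
51% corresponds to t = 0.51.
R = 120 + 0.51 × (47 − 120) = 120 + 0.51 × -73 = 82.77 → 83
G = 224 + 0.51 × (54 − 224) = 224 + 0.51 × -170 = 137.3 → 137
B = 180 + 0.51 × (64 − 180) = 180 + 0.51 × -116 = 120.84 → 121
So the blended color is (83, 137, 121), about #538979.

(83, 137, 121)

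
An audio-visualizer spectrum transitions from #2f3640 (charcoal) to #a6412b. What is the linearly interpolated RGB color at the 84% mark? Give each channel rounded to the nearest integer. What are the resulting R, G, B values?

(147, 63, 46)

#2f3640 → (47, 54, 64); #a6412b → (166, 65, 43).
84% corresponds to t = 0.84.
R = 47 + 0.84 × (166 − 47) = 47 + 0.84 × 119 = 146.96 → 147
G = 54 + 0.84 × (65 − 54) = 54 + 0.84 × 11 = 63.24 → 63
B = 64 + 0.84 × (43 − 64) = 64 + 0.84 × -21 = 46.36 → 46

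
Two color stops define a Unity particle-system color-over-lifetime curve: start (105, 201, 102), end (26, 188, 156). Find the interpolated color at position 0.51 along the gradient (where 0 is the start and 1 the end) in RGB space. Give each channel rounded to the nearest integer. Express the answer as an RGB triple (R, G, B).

(65, 194, 130)

R = 105 + 0.51 × (26 − 105) = 105 + 0.51 × -79 = 64.71 → 65
G = 201 + 0.51 × (188 − 201) = 201 + 0.51 × -13 = 194.37 → 194
B = 102 + 0.51 × (156 − 102) = 102 + 0.51 × 54 = 129.54 → 130
So the blended color is (65, 194, 130), about #41c282.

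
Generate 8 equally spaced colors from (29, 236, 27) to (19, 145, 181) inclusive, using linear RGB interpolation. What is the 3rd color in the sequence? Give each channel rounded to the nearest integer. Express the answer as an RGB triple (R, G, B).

With 8 swatches and endpoints inclusive, swatch 3 sits at t = (3 − 1)/(8 − 1) = 2/7 ≈ 0.2857.
R = 29 + 0.2857 × (19 − 29) = 26.143 → 26
G = 236 + 0.2857 × (145 − 236) = 210.001 → 210
B = 27 + 0.2857 × (181 − 27) = 70.998 → 71

(26, 210, 71)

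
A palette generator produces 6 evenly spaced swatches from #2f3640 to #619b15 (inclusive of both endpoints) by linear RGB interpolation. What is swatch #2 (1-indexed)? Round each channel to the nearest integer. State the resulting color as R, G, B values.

With 6 swatches and endpoints inclusive, swatch 2 sits at t = (2 − 1)/(6 − 1) = 1/5 ≈ 0.2.
#2f3640 → (47, 54, 64); #619b15 → (97, 155, 21).
R = 47 + 0.2 × (97 − 47) = 57 → 57
G = 54 + 0.2 × (155 − 54) = 74.2 → 74
B = 64 + 0.2 × (21 − 64) = 55.4 → 55

(57, 74, 55)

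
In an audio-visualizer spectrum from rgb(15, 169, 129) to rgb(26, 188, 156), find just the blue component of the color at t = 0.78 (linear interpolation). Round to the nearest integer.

B = 129 + 0.78 × (156 − 129) = 150.06 → 150

150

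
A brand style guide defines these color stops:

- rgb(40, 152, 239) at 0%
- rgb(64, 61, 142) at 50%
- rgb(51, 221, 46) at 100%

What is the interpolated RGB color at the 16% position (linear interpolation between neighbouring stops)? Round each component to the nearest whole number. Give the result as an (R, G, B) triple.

16% lies between the 0% and 50% stops, so the local fraction is t = (16 − 0)/(50 − 0) = 16/50 ≈ 0.32.
R = 40 + 0.32 × (64 − 40) = 47.68 → 48
G = 152 + 0.32 × (61 − 152) = 122.88 → 123
B = 239 + 0.32 × (142 − 239) = 207.96 → 208

(48, 123, 208)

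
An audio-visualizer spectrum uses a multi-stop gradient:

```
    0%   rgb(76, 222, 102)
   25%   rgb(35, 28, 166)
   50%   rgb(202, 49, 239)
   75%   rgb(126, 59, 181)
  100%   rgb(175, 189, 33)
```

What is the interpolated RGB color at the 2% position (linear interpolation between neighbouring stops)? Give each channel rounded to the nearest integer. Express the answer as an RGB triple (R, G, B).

(73, 206, 107)

2% lies between the 0% and 25% stops, so the local fraction is t = (2 − 0)/(25 − 0) = 2/25 ≈ 0.08.
R = 76 + 0.08 × (35 − 76) = 72.72 → 73
G = 222 + 0.08 × (28 − 222) = 206.48 → 206
B = 102 + 0.08 × (166 − 102) = 107.12 → 107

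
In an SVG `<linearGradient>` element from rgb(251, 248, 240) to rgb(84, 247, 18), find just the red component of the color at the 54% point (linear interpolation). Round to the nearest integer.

161

R = 251 + 0.54 × (84 − 251) = 160.82 → 161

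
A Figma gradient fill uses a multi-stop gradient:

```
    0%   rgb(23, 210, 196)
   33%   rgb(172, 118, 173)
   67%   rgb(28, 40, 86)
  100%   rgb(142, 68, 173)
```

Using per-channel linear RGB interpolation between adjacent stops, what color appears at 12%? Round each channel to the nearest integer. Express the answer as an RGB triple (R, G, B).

12% lies between the 0% and 33% stops, so the local fraction is t = (12 − 0)/(33 − 0) = 12/33 ≈ 0.3636.
R = 23 + 0.3636 × (172 − 23) = 77.176 → 77
G = 210 + 0.3636 × (118 − 210) = 176.549 → 177
B = 196 + 0.3636 × (173 − 196) = 187.637 → 188

(77, 177, 188)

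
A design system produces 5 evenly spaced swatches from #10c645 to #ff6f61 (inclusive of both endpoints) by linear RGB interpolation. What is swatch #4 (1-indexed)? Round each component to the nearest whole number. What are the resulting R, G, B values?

With 5 swatches and endpoints inclusive, swatch 4 sits at t = (4 − 1)/(5 − 1) = 3/4 ≈ 0.75.
#10c645 → (16, 198, 69); #ff6f61 → (255, 111, 97).
R = 16 + 0.75 × (255 − 16) = 195.25 → 195
G = 198 + 0.75 × (111 − 198) = 132.75 → 133
B = 69 + 0.75 × (97 − 69) = 90 → 90

(195, 133, 90)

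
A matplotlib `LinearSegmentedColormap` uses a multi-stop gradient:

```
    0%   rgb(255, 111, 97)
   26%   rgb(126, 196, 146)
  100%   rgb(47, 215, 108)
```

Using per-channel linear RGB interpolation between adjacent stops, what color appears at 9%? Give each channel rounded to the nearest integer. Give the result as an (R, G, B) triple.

(210, 140, 114)

9% lies between the 0% and 26% stops, so the local fraction is t = (9 − 0)/(26 − 0) = 9/26 ≈ 0.3462.
R = 255 + 0.3462 × (126 − 255) = 210.34 → 210
G = 111 + 0.3462 × (196 − 111) = 140.427 → 140
B = 97 + 0.3462 × (146 − 97) = 113.964 → 114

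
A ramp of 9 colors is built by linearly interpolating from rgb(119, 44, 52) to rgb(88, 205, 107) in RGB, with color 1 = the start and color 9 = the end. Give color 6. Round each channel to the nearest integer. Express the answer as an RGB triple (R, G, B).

(100, 145, 86)

With 9 swatches and endpoints inclusive, swatch 6 sits at t = (6 − 1)/(9 − 1) = 5/8 ≈ 0.625.
R = 119 + 0.625 × (88 − 119) = 99.625 → 100
G = 44 + 0.625 × (205 − 44) = 144.625 → 145
B = 52 + 0.625 × (107 − 52) = 86.375 → 86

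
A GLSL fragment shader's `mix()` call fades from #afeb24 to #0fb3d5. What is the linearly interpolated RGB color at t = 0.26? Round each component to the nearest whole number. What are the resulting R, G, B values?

#afeb24 → (175, 235, 36); #0fb3d5 → (15, 179, 213).
R = 175 + 0.26 × (15 − 175) = 175 + 0.26 × -160 = 133.4 → 133
G = 235 + 0.26 × (179 − 235) = 235 + 0.26 × -56 = 220.44 → 220
B = 36 + 0.26 × (213 − 36) = 36 + 0.26 × 177 = 82.02 → 82

(133, 220, 82)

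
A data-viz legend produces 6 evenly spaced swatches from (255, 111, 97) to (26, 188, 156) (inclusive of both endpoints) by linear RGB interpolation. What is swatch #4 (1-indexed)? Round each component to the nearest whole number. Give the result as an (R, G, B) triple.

(118, 157, 132)

With 6 swatches and endpoints inclusive, swatch 4 sits at t = (4 − 1)/(6 − 1) = 3/5 ≈ 0.6.
R = 255 + 0.6 × (26 − 255) = 117.6 → 118
G = 111 + 0.6 × (188 − 111) = 157.2 → 157
B = 97 + 0.6 × (156 − 97) = 132.4 → 132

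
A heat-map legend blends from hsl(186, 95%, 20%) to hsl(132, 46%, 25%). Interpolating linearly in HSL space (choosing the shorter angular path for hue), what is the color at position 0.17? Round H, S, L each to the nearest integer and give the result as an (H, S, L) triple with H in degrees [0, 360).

(177, 87, 21)

Hue arc: Δh = 132 − 186 = -54° (|Δh| ≤ 180, already the shorter path).
H = 186 + 0.17 × (-54) = 176.82 → 177°
S = 95 + 0.17 × (46 − 95) = 86.67 → 87%
L = 20 + 0.17 × (25 − 20) = 20.85 → 21%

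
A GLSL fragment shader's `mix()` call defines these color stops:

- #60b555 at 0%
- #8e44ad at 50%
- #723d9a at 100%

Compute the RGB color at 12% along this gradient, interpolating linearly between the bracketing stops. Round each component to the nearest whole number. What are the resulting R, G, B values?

12% lies between the 0% and 50% stops, so the local fraction is t = (12 − 0)/(50 − 0) = 12/50 ≈ 0.24.
#60b555 → (96, 181, 85); #8e44ad → (142, 68, 173).
R = 96 + 0.24 × (142 − 96) = 107.04 → 107
G = 181 + 0.24 × (68 − 181) = 153.88 → 154
B = 85 + 0.24 × (173 − 85) = 106.12 → 106

(107, 154, 106)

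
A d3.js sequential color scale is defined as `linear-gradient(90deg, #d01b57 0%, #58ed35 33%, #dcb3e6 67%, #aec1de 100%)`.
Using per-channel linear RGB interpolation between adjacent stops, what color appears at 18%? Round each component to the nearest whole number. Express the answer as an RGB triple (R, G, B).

(143, 142, 68)

18% lies between the 0% and 33% stops, so the local fraction is t = (18 − 0)/(33 − 0) = 18/33 ≈ 0.5455.
#d01b57 → (208, 27, 87); #58ed35 → (88, 237, 53).
R = 208 + 0.5455 × (88 − 208) = 142.54 → 143
G = 27 + 0.5455 × (237 − 27) = 141.555 → 142
B = 87 + 0.5455 × (53 − 87) = 68.453 → 68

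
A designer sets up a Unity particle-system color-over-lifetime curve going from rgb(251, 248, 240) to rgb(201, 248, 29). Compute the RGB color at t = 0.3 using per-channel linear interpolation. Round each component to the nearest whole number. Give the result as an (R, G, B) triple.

(236, 248, 177)

R = 251 + 0.3 × (201 − 251) = 251 + 0.3 × -50 = 236 → 236
G = 248 + 0.3 × (248 − 248) = 248 + 0.3 × 0 = 248 → 248
B = 240 + 0.3 × (29 − 240) = 240 + 0.3 × -211 = 176.7 → 177
So the blended color is (236, 248, 177), about #ecf8b1.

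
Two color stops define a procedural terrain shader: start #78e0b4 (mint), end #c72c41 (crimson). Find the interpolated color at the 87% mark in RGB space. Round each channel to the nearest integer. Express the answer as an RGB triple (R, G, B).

#78e0b4 → (120, 224, 180); #c72c41 → (199, 44, 65).
87% corresponds to t = 0.87.
R = 120 + 0.87 × (199 − 120) = 120 + 0.87 × 79 = 188.73 → 189
G = 224 + 0.87 × (44 − 224) = 224 + 0.87 × -180 = 67.4 → 67
B = 180 + 0.87 × (65 − 180) = 180 + 0.87 × -115 = 79.95 → 80

(189, 67, 80)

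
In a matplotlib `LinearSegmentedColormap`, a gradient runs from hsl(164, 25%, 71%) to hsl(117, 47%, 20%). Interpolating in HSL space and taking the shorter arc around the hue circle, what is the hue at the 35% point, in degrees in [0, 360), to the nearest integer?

Hue arc: Δh = 117 − 164 = -47° (|Δh| ≤ 180, already the shorter path).
H = 164 + 0.35 × (-47) = 147.55 → 148°

148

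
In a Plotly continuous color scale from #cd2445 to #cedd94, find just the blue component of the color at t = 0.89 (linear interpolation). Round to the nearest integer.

139

B₁ = 69 (from #cd2445), B₂ = 148 (from #cedd94).
B = 69 + 0.89 × (148 − 69) = 139.31 → 139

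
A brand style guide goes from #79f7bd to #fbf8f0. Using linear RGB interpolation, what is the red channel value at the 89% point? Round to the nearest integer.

237

R₁ = 121 (from #79f7bd), R₂ = 251 (from #fbf8f0).
R = 121 + 0.89 × (251 − 121) = 236.7 → 237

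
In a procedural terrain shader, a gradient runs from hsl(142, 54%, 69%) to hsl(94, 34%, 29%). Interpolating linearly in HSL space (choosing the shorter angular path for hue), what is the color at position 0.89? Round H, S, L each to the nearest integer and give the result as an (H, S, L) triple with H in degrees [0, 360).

(99, 36, 33)

Hue arc: Δh = 94 − 142 = -48° (|Δh| ≤ 180, already the shorter path).
H = 142 + 0.89 × (-48) = 99.28 → 99°
S = 54 + 0.89 × (34 − 54) = 36.2 → 36%
L = 69 + 0.89 × (29 − 69) = 33.4 → 33%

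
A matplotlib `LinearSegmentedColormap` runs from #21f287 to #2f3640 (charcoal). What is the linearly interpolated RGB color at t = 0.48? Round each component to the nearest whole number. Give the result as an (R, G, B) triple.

(40, 152, 101)

#21f287 → (33, 242, 135); #2f3640 → (47, 54, 64).
R = 33 + 0.48 × (47 − 33) = 33 + 0.48 × 14 = 39.72 → 40
G = 242 + 0.48 × (54 − 242) = 242 + 0.48 × -188 = 151.76 → 152
B = 135 + 0.48 × (64 − 135) = 135 + 0.48 × -71 = 100.92 → 101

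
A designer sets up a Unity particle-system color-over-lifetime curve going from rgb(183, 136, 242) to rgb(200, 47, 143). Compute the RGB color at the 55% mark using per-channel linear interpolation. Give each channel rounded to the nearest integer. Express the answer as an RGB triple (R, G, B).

55% corresponds to t = 0.55.
R = 183 + 0.55 × (200 − 183) = 183 + 0.55 × 17 = 192.35 → 192
G = 136 + 0.55 × (47 − 136) = 136 + 0.55 × -89 = 87.05 → 87
B = 242 + 0.55 × (143 − 242) = 242 + 0.55 × -99 = 187.55 → 188

(192, 87, 188)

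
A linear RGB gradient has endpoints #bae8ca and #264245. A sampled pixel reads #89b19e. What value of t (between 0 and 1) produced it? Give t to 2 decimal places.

Invert the lerp on the G channel (largest span, 166): t = (177 − 232) / (66 − 232) = -55/-166 = 0.33133.
Check on R: (137 − 186)/(38 − 186) = 0.3311 ✓

0.33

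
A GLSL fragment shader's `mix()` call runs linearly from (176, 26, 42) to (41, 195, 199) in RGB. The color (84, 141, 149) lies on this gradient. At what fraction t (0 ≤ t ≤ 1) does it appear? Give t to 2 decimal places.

0.68

Invert the lerp on the G channel (largest span, 169): t = (141 − 26) / (195 − 26) = 115/169 = 0.68047.
Check on R: (84 − 176)/(41 − 176) = 0.6815 ✓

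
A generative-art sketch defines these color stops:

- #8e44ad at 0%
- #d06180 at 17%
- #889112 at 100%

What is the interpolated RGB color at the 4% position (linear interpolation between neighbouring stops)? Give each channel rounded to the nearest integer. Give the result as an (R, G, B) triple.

4% lies between the 0% and 17% stops, so the local fraction is t = (4 − 0)/(17 − 0) = 4/17 ≈ 0.2353.
#8e44ad → (142, 68, 173); #d06180 → (208, 97, 128).
R = 142 + 0.2353 × (208 − 142) = 157.53 → 158
G = 68 + 0.2353 × (97 − 68) = 74.824 → 75
B = 173 + 0.2353 × (128 − 173) = 162.411 → 162

(158, 75, 162)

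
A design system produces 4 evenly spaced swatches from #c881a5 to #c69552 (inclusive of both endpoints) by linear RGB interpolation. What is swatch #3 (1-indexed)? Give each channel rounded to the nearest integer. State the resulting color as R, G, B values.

With 4 swatches and endpoints inclusive, swatch 3 sits at t = (3 − 1)/(4 − 1) = 2/3 ≈ 0.6667.
#c881a5 → (200, 129, 165); #c69552 → (198, 149, 82).
R = 200 + 0.6667 × (198 − 200) = 198.667 → 199
G = 129 + 0.6667 × (149 − 129) = 142.334 → 142
B = 165 + 0.6667 × (82 − 165) = 109.664 → 110

(199, 142, 110)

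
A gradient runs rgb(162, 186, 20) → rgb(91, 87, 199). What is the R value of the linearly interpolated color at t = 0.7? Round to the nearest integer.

R = 162 + 0.7 × (91 − 162) = 112.3 → 112

112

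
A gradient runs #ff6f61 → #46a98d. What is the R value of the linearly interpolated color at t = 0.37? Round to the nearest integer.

187

R₁ = 255 (from #ff6f61), R₂ = 70 (from #46a98d).
R = 255 + 0.37 × (70 − 255) = 186.55 → 187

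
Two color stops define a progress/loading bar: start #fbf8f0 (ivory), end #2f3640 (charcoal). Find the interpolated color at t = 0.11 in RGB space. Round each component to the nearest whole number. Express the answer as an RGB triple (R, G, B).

(229, 227, 221)

#fbf8f0 → (251, 248, 240); #2f3640 → (47, 54, 64).
R = 251 + 0.11 × (47 − 251) = 251 + 0.11 × -204 = 228.56 → 229
G = 248 + 0.11 × (54 − 248) = 248 + 0.11 × -194 = 226.66 → 227
B = 240 + 0.11 × (64 − 240) = 240 + 0.11 × -176 = 220.64 → 221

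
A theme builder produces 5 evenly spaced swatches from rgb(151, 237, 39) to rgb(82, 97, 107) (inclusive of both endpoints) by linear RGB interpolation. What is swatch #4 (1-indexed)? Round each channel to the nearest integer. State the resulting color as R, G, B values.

(99, 132, 90)

With 5 swatches and endpoints inclusive, swatch 4 sits at t = (4 − 1)/(5 − 1) = 3/4 ≈ 0.75.
R = 151 + 0.75 × (82 − 151) = 99.25 → 99
G = 237 + 0.75 × (97 − 237) = 132 → 132
B = 39 + 0.75 × (107 − 39) = 90 → 90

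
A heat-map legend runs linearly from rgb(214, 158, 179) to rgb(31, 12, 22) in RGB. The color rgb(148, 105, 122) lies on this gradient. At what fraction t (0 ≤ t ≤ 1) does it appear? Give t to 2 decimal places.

0.36

Invert the lerp on the R channel (largest span, 183): t = (148 − 214) / (31 − 214) = -66/-183 = 0.36066.
Check on G: (105 − 158)/(12 − 158) = 0.363 ✓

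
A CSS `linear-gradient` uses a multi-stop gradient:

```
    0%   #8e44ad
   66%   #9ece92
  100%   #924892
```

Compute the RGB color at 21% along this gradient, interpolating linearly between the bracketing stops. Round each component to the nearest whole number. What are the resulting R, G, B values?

(147, 112, 164)

21% lies between the 0% and 66% stops, so the local fraction is t = (21 − 0)/(66 − 0) = 21/66 ≈ 0.3182.
#8e44ad → (142, 68, 173); #9ece92 → (158, 206, 146).
R = 142 + 0.3182 × (158 − 142) = 147.091 → 147
G = 68 + 0.3182 × (206 − 68) = 111.912 → 112
B = 173 + 0.3182 × (146 − 173) = 164.409 → 164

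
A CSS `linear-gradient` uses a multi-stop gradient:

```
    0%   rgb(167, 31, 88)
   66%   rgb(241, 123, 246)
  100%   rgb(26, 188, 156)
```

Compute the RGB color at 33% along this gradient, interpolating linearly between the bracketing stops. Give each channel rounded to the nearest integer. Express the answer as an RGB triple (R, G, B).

33% lies between the 0% and 66% stops, so the local fraction is t = (33 − 0)/(66 − 0) = 33/66 ≈ 0.5.
R = 167 + 0.5 × (241 − 167) = 204 → 204
G = 31 + 0.5 × (123 − 31) = 77 → 77
B = 88 + 0.5 × (246 − 88) = 167 → 167

(204, 77, 167)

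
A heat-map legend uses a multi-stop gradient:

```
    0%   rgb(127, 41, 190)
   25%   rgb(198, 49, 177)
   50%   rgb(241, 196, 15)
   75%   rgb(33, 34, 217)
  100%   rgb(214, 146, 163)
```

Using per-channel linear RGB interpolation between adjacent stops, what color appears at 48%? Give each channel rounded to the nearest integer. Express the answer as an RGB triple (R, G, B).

(238, 184, 28)

48% lies between the 25% and 50% stops, so the local fraction is t = (48 − 25)/(50 − 25) = 23/25 ≈ 0.92.
R = 198 + 0.92 × (241 − 198) = 237.56 → 238
G = 49 + 0.92 × (196 − 49) = 184.24 → 184
B = 177 + 0.92 × (15 − 177) = 27.96 → 28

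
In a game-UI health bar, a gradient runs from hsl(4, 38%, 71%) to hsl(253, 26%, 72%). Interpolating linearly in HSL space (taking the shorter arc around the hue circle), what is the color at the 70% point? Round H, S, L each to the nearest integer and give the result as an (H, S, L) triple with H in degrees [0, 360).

(286, 30, 72)

Hue: 253 − 4 = 249°, but |249| > 180 so the shorter arc goes the other way: Δh = 249 − 360 = -111°.
H = 4 + 0.7 × (-111) = -73.7 → -74 → -74 mod 360 = 286°
S = 38 + 0.7 × (26 − 38) = 29.6 → 30%
L = 71 + 0.7 × (72 − 71) = 71.7 → 72%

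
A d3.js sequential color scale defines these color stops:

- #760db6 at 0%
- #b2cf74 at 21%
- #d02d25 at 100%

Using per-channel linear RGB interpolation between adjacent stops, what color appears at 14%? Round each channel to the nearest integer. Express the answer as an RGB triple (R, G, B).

14% lies between the 0% and 21% stops, so the local fraction is t = (14 − 0)/(21 − 0) = 14/21 ≈ 0.6667.
#760db6 → (118, 13, 182); #b2cf74 → (178, 207, 116).
R = 118 + 0.6667 × (178 − 118) = 158.002 → 158
G = 13 + 0.6667 × (207 − 13) = 142.34 → 142
B = 182 + 0.6667 × (116 − 182) = 137.998 → 138

(158, 142, 138)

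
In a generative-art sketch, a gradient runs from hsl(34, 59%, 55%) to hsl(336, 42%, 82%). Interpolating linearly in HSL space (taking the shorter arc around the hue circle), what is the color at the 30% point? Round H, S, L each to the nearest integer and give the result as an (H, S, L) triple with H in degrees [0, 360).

Hue: 336 − 34 = 302°, but |302| > 180 so the shorter arc goes the other way: Δh = 302 − 360 = -58°.
H = 34 + 0.3 × (-58) = 16.6 → 17°
S = 59 + 0.3 × (42 − 59) = 53.9 → 54%
L = 55 + 0.3 × (82 − 55) = 63.1 → 63%

(17, 54, 63)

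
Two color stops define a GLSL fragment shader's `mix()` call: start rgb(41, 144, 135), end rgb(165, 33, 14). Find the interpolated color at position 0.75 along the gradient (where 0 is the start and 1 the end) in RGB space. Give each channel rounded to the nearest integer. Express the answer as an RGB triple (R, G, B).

(134, 61, 44)

R = 41 + 0.75 × (165 − 41) = 41 + 0.75 × 124 = 134 → 134
G = 144 + 0.75 × (33 − 144) = 144 + 0.75 × -111 = 60.75 → 61
B = 135 + 0.75 × (14 − 135) = 135 + 0.75 × -121 = 44.25 → 44
So the blended color is (134, 61, 44), about #863d2c.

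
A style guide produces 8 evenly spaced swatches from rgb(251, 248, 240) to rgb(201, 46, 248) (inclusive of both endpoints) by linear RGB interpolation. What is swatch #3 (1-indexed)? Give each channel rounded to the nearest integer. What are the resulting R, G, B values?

(237, 190, 242)

With 8 swatches and endpoints inclusive, swatch 3 sits at t = (3 − 1)/(8 − 1) = 2/7 ≈ 0.2857.
R = 251 + 0.2857 × (201 − 251) = 236.715 → 237
G = 248 + 0.2857 × (46 − 248) = 190.289 → 190
B = 240 + 0.2857 × (248 − 240) = 242.286 → 242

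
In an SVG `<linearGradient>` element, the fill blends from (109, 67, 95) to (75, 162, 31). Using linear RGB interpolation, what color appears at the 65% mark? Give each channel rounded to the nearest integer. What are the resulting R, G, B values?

65% corresponds to t = 0.65.
R = 109 + 0.65 × (75 − 109) = 109 + 0.65 × -34 = 86.9 → 87
G = 67 + 0.65 × (162 − 67) = 67 + 0.65 × 95 = 128.75 → 129
B = 95 + 0.65 × (31 − 95) = 95 + 0.65 × -64 = 53.4 → 53

(87, 129, 53)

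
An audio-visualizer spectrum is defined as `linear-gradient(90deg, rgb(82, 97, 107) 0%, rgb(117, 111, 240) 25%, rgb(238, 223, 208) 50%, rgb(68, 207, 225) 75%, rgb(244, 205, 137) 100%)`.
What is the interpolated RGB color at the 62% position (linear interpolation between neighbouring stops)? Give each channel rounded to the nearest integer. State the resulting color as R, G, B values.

62% lies between the 50% and 75% stops, so the local fraction is t = (62 − 50)/(75 − 50) = 12/25 ≈ 0.48.
R = 238 + 0.48 × (68 − 238) = 156.4 → 156
G = 223 + 0.48 × (207 − 223) = 215.32 → 215
B = 208 + 0.48 × (225 − 208) = 216.16 → 216

(156, 215, 216)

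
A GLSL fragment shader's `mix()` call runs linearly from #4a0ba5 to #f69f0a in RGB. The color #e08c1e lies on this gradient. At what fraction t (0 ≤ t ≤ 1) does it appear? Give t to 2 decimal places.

Invert the lerp on the R channel (largest span, 172): t = (224 − 74) / (246 − 74) = 150/172 = 0.87209.
Check on G: (140 − 11)/(159 − 11) = 0.8716 ✓

0.87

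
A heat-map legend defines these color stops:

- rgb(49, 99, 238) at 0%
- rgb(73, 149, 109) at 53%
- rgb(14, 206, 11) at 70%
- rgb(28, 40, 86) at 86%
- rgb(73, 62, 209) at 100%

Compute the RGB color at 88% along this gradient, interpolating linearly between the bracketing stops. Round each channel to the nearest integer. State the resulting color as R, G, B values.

(34, 43, 104)

88% lies between the 86% and 100% stops, so the local fraction is t = (88 − 86)/(100 − 86) = 2/14 ≈ 0.1429.
R = 28 + 0.1429 × (73 − 28) = 34.431 → 34
G = 40 + 0.1429 × (62 − 40) = 43.144 → 43
B = 86 + 0.1429 × (209 − 86) = 103.577 → 104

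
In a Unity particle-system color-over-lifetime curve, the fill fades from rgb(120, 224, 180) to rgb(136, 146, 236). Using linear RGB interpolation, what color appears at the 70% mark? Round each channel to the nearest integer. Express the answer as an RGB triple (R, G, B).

70% corresponds to t = 0.7.
R = 120 + 0.7 × (136 − 120) = 120 + 0.7 × 16 = 131.2 → 131
G = 224 + 0.7 × (146 − 224) = 224 + 0.7 × -78 = 169.4 → 169
B = 180 + 0.7 × (236 − 180) = 180 + 0.7 × 56 = 219.2 → 219

(131, 169, 219)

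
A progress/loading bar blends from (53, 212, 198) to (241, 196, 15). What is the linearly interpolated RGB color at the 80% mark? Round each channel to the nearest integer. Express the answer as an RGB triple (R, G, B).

80% corresponds to t = 0.8.
R = 53 + 0.8 × (241 − 53) = 53 + 0.8 × 188 = 203.4 → 203
G = 212 + 0.8 × (196 − 212) = 212 + 0.8 × -16 = 199.2 → 199
B = 198 + 0.8 × (15 − 198) = 198 + 0.8 × -183 = 51.6 → 52

(203, 199, 52)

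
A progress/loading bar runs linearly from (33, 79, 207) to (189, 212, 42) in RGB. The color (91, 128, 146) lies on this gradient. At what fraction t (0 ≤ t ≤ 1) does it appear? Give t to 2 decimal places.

0.37

Invert the lerp on the B channel (largest span, 165): t = (146 − 207) / (42 − 207) = -61/-165 = 0.3697.
Check on R: (91 − 33)/(189 − 33) = 0.3718 ✓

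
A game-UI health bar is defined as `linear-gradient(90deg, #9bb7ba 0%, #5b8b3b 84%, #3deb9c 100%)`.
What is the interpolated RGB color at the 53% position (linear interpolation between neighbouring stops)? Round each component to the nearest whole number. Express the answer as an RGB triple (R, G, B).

(115, 155, 106)

53% lies between the 0% and 84% stops, so the local fraction is t = (53 − 0)/(84 − 0) = 53/84 ≈ 0.631.
#9bb7ba → (155, 183, 186); #5b8b3b → (91, 139, 59).
R = 155 + 0.631 × (91 − 155) = 114.616 → 115
G = 183 + 0.631 × (139 − 183) = 155.236 → 155
B = 186 + 0.631 × (59 − 186) = 105.863 → 106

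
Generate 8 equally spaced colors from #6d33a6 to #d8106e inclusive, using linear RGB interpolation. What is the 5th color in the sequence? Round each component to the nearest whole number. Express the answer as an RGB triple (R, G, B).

With 8 swatches and endpoints inclusive, swatch 5 sits at t = (5 − 1)/(8 − 1) = 4/7 ≈ 0.5714.
#6d33a6 → (109, 51, 166); #d8106e → (216, 16, 110).
R = 109 + 0.5714 × (216 − 109) = 170.14 → 170
G = 51 + 0.5714 × (16 − 51) = 31.001 → 31
B = 166 + 0.5714 × (110 − 166) = 134.002 → 134

(170, 31, 134)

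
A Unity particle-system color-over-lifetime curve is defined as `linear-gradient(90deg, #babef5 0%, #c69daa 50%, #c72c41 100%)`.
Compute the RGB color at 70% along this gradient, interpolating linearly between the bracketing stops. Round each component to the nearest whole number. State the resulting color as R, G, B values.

70% lies between the 50% and 100% stops, so the local fraction is t = (70 − 50)/(100 − 50) = 20/50 ≈ 0.4.
#c69daa → (198, 157, 170); #c72c41 → (199, 44, 65).
R = 198 + 0.4 × (199 − 198) = 198.4 → 198
G = 157 + 0.4 × (44 − 157) = 111.8 → 112
B = 170 + 0.4 × (65 − 170) = 128 → 128

(198, 112, 128)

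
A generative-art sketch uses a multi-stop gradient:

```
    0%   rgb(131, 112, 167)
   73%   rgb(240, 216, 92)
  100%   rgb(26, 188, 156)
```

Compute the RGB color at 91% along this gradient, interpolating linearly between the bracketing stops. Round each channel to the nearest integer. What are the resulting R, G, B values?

(97, 197, 135)

91% lies between the 73% and 100% stops, so the local fraction is t = (91 − 73)/(100 − 73) = 18/27 ≈ 0.6667.
R = 240 + 0.6667 × (26 − 240) = 97.326 → 97
G = 216 + 0.6667 × (188 − 216) = 197.332 → 197
B = 92 + 0.6667 × (156 − 92) = 134.669 → 135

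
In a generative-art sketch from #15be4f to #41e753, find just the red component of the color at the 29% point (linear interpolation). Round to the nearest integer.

R₁ = 21 (from #15be4f), R₂ = 65 (from #41e753).
R = 21 + 0.29 × (65 − 21) = 33.76 → 34

34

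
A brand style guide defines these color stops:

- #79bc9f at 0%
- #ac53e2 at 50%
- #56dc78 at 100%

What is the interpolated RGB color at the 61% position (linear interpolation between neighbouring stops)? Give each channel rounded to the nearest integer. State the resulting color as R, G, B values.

(153, 113, 203)

61% lies between the 50% and 100% stops, so the local fraction is t = (61 − 50)/(100 − 50) = 11/50 ≈ 0.22.
#ac53e2 → (172, 83, 226); #56dc78 → (86, 220, 120).
R = 172 + 0.22 × (86 − 172) = 153.08 → 153
G = 83 + 0.22 × (220 − 83) = 113.14 → 113
B = 226 + 0.22 × (120 − 226) = 202.68 → 203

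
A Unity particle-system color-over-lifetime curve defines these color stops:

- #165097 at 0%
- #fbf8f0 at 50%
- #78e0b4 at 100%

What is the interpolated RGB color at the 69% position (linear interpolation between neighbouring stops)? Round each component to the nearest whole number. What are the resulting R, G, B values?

69% lies between the 50% and 100% stops, so the local fraction is t = (69 − 50)/(100 − 50) = 19/50 ≈ 0.38.
#fbf8f0 → (251, 248, 240); #78e0b4 → (120, 224, 180).
R = 251 + 0.38 × (120 − 251) = 201.22 → 201
G = 248 + 0.38 × (224 − 248) = 238.88 → 239
B = 240 + 0.38 × (180 − 240) = 217.2 → 217

(201, 239, 217)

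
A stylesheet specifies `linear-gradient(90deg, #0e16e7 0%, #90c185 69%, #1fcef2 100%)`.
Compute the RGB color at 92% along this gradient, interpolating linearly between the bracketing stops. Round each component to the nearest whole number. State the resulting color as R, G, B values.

92% lies between the 69% and 100% stops, so the local fraction is t = (92 − 69)/(100 − 69) = 23/31 ≈ 0.7419.
#90c185 → (144, 193, 133); #1fcef2 → (31, 206, 242).
R = 144 + 0.7419 × (31 − 144) = 60.165 → 60
G = 193 + 0.7419 × (206 − 193) = 202.645 → 203
B = 133 + 0.7419 × (242 − 133) = 213.867 → 214

(60, 203, 214)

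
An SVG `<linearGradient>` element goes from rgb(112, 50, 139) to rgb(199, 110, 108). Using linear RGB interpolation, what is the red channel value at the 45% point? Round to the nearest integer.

R = 112 + 0.45 × (199 − 112) = 151.15 → 151

151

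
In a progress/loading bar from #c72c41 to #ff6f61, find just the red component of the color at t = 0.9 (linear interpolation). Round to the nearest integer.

R₁ = 199 (from #c72c41), R₂ = 255 (from #ff6f61).
R = 199 + 0.9 × (255 − 199) = 249.4 → 249

249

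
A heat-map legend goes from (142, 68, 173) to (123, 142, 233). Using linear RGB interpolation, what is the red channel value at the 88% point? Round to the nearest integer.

125

R = 142 + 0.88 × (123 − 142) = 125.28 → 125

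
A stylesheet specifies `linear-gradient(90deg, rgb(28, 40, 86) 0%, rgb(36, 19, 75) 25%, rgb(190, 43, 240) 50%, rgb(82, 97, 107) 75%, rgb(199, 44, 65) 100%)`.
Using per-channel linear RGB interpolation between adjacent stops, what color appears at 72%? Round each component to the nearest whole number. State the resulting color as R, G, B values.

(95, 91, 123)

72% lies between the 50% and 75% stops, so the local fraction is t = (72 − 50)/(75 − 50) = 22/25 ≈ 0.88.
R = 190 + 0.88 × (82 − 190) = 94.96 → 95
G = 43 + 0.88 × (97 − 43) = 90.52 → 91
B = 240 + 0.88 × (107 − 240) = 122.96 → 123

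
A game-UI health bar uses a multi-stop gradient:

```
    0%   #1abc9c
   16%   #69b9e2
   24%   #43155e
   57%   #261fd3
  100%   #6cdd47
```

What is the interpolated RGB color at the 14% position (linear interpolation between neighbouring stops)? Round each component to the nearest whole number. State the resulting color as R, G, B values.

(95, 185, 217)

14% lies between the 0% and 16% stops, so the local fraction is t = (14 − 0)/(16 − 0) = 14/16 ≈ 0.875.
#1abc9c → (26, 188, 156); #69b9e2 → (105, 185, 226).
R = 26 + 0.875 × (105 − 26) = 95.125 → 95
G = 188 + 0.875 × (185 − 188) = 185.375 → 185
B = 156 + 0.875 × (226 − 156) = 217.25 → 217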